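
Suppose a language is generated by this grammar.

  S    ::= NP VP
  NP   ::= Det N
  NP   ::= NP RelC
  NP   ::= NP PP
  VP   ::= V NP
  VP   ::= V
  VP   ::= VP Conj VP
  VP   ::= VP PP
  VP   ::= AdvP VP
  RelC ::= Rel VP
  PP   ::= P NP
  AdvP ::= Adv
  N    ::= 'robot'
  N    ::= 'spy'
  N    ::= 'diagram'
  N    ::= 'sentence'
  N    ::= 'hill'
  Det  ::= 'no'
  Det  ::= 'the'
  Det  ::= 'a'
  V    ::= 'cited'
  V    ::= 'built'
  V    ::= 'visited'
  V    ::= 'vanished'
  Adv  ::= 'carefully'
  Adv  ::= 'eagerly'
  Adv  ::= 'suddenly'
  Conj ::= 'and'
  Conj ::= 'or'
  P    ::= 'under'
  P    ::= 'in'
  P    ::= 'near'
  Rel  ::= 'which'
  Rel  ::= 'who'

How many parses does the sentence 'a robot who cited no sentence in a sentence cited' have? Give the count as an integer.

Two of the 3 distinct bracketings:
[S [NP [NP [Det a] [N robot]] [RelC [Rel who] [VP [V cited] [NP [NP [Det no] [N sentence]] [PP [P in] [NP [Det a] [N sentence]]]]]]] [VP [V cited]]]
[S [NP [NP [Det a] [N robot]] [RelC [Rel who] [VP [VP [V cited] [NP [Det no] [N sentence]]] [PP [P in] [NP [Det a] [N sentence]]]]]] [VP [V cited]]]
The difference turns on whether NP → NP PP is used at the relevant span, versus an alternative expansion of NP.

3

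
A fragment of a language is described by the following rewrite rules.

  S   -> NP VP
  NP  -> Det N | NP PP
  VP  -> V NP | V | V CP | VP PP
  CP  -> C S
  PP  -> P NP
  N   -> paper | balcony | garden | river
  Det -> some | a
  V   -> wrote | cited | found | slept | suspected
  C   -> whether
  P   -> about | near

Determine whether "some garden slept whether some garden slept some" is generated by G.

For S → NP VP, the only prefix that parses as NP is 'some garden', but the remainder 'slept whether some garden slept some' is not a VP under these rules.

Ungrammatical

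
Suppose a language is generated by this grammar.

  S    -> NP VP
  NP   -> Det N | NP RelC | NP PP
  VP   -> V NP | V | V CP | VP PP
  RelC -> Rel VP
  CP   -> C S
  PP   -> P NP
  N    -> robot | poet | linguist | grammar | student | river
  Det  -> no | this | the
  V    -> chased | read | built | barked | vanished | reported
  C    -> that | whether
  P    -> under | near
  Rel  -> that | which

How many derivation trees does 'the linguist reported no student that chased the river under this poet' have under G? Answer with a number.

4

Two of the 4 distinct bracketings:
[S [NP [Det the] [N linguist]] [VP [V reported] [NP [NP [Det no] [N student]] [RelC [Rel that] [VP [V chased] [NP [NP [Det the] [N river]] [PP [P under] [NP [Det this] [N poet]]]]]]]]]
[S [NP [Det the] [N linguist]] [VP [V reported] [NP [NP [Det no] [N student]] [RelC [Rel that] [VP [VP [V chased] [NP [Det the] [N river]]] [PP [P under] [NP [Det this] [N poet]]]]]]]]
The difference turns on whether NP → NP PP is used at the relevant span, versus an alternative expansion of NP.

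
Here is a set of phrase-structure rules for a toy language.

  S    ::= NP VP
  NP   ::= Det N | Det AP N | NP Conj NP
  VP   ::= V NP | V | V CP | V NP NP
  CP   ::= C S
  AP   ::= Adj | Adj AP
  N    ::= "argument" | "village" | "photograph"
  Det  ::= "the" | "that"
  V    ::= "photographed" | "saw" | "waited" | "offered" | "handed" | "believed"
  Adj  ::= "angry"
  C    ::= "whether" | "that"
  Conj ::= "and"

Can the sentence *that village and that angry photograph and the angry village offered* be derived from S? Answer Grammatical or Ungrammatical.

Grammatical

[S [NP [NP [Det that] [N village]] [Conj and] [NP [NP [Det that] [AP [Adj angry]] [N photograph]] [Conj and] [NP [Det the] [AP [Adj angry]] [N village]]]] [VP [V offered]]]
Every word is introduced by a lexical rule and the phrasal rules combine the resulting categories into a single S.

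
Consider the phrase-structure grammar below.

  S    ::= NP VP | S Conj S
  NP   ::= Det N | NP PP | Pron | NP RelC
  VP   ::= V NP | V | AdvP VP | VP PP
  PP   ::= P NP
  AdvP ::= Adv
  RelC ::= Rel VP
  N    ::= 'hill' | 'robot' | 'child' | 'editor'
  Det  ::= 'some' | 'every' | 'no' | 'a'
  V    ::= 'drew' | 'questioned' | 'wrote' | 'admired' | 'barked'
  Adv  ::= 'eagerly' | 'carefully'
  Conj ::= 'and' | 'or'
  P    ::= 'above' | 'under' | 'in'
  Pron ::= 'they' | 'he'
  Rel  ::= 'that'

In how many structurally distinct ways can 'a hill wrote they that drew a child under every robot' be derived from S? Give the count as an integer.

4

Two of the 4 distinct bracketings:
[S [NP [Det a] [N hill]] [VP [V wrote] [NP [NP [NP [Pron they]] [RelC [Rel that] [VP [V drew] [NP [Det a] [N child]]]]] [PP [P under] [NP [Det every] [N robot]]]]]]
[S [NP [Det a] [N hill]] [VP [V wrote] [NP [NP [Pron they]] [RelC [Rel that] [VP [V drew] [NP [NP [Det a] [N child]] [PP [P under] [NP [Det every] [N robot]]]]]]]]]
The trees differ in how a recursive rule is bracketed over the same span.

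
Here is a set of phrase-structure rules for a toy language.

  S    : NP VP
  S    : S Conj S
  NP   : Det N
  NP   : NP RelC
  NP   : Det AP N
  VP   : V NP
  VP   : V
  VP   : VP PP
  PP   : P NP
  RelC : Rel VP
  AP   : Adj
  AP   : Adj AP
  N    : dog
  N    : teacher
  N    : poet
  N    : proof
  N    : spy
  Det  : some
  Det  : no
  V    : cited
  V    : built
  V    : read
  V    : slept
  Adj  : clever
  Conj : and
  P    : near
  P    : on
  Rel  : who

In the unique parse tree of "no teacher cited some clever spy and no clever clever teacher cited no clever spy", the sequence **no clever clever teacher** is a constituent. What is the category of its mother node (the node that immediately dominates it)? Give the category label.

S

S
  S
    NP
      Det: no
      N: teacher
    VP
      V: cited
      NP
        Det: some
        AP
          Adj: clever
        N: spy
  Conj: and
  S
    NP
      Det: no
      AP
        Adj: clever
        AP
          Adj: clever
      N: teacher
    VP
      V: cited
      NP
        Det: no
        AP
          Adj: clever
        N: spy
The span 'no clever clever teacher' is the NP node built by NP → Det AP N.
Its mother is the S built by S → NP VP.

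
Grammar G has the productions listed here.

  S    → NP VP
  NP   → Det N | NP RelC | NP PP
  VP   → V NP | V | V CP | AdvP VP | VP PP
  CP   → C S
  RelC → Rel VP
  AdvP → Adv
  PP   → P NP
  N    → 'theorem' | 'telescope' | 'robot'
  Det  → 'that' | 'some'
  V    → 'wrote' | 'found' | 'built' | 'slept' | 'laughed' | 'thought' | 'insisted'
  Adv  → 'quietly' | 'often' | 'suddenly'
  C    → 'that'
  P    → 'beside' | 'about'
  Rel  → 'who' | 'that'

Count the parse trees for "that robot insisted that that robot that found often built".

[S [NP [Det that] [N robot]] [VP [V insisted] [CP [C that] [S [NP [NP [Det that] [N robot]] [RelC [Rel that] [VP [V found]]]] [VP [AdvP [Adv often]] [VP [V built]]]]]]]
No rule offers an alternative attachment or grouping for any span, so this is the only derivation.

1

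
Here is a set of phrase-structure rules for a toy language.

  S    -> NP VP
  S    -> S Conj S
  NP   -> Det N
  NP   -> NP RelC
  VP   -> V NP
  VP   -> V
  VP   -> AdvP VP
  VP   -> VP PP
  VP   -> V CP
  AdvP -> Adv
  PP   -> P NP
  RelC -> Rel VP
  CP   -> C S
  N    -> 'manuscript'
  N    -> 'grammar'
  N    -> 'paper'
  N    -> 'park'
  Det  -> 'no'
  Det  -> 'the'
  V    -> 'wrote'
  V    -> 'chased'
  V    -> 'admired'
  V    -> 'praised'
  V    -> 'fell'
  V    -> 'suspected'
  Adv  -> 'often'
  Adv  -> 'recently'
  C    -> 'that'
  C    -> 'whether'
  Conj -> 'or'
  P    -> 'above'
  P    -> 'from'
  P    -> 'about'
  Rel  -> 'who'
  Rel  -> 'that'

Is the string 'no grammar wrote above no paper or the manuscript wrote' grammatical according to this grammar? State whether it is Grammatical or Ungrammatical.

[S [S [NP [Det no] [N grammar]] [VP [VP [V wrote]] [PP [P above] [NP [Det no] [N paper]]]]] [Conj or] [S [NP [Det the] [N manuscript]] [VP [V wrote]]]]
The bracketing above is licensed at every node by one of the given productions, with S at the root.

Grammatical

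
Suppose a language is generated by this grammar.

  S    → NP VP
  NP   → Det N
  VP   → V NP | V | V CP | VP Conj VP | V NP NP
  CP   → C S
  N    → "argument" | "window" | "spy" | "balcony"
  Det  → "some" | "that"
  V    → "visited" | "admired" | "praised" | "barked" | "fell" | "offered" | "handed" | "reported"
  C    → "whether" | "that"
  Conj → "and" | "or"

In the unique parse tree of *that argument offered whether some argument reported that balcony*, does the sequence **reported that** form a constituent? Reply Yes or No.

[S [NP [Det that] [N argument]] [VP [V offered] [CP [C whether] [S [NP [Det some] [N argument]] [VP [V reported] [NP [Det that] [N balcony]]]]]]]
The smallest constituent containing 'reported that' is the VP spanning 'reported that balcony'; no single node in the tree dominates exactly the given words.

No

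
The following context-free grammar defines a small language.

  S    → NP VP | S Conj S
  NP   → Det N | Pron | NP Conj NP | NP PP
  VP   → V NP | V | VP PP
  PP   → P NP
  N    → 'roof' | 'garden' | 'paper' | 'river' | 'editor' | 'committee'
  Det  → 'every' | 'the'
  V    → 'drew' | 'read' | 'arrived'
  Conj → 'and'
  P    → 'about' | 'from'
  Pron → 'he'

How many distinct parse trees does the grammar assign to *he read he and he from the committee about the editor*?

Two of the 9 distinct bracketings:
[S [NP [Pron he]] [VP [V read] [NP [NP [Pron he]] [Conj and] [NP [NP [Pron he]] [PP [P from] [NP [NP [Det the] [N committee]] [PP [P about] [NP [Det the] [N editor]]]]]]]]]
[S [NP [Pron he]] [VP [V read] [NP [NP [Pron he]] [Conj and] [NP [NP [NP [Pron he]] [PP [P from] [NP [Det the] [N committee]]]] [PP [P about] [NP [Det the] [N editor]]]]]]]
The trees differ in how a recursive rule is bracketed over the same span.

9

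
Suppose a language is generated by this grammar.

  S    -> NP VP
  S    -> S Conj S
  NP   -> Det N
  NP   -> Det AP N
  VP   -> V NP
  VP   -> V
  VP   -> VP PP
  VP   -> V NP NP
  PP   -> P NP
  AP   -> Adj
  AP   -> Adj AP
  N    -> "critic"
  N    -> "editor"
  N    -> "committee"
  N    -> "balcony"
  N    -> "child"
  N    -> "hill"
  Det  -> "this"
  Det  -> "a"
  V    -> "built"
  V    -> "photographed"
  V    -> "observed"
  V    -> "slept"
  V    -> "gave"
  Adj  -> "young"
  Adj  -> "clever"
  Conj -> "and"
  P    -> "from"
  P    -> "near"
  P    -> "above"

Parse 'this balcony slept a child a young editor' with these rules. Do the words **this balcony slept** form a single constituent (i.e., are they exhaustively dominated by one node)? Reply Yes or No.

No

[S [NP [Det this] [N balcony]] [VP [V slept] [NP [Det a] [N child]] [NP [Det a] [AP [Adj young]] [N editor]]]]
The smallest constituent containing 'this balcony slept' is the S spanning 'this balcony slept a child a young editor'; no single node in the tree dominates exactly the given words.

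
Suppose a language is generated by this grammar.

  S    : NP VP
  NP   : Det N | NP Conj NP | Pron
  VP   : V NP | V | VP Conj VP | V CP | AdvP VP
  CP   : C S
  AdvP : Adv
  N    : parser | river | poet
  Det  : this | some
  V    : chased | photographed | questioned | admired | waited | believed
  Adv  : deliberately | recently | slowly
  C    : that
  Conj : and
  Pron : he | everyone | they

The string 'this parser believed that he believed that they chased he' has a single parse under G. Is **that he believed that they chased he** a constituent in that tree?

[S [NP [Det this] [N parser]] [VP [V believed] [CP [C that] [S [NP [Pron he]] [VP [V believed] [CP [C that] [S [NP [Pron they]] [VP [V chased] [NP [Pron he]]]]]]]]]]
The words 'that he believed that they chased he' are exhaustively dominated by a single CP node (built by CP → C S), so they form a constituent.

Yes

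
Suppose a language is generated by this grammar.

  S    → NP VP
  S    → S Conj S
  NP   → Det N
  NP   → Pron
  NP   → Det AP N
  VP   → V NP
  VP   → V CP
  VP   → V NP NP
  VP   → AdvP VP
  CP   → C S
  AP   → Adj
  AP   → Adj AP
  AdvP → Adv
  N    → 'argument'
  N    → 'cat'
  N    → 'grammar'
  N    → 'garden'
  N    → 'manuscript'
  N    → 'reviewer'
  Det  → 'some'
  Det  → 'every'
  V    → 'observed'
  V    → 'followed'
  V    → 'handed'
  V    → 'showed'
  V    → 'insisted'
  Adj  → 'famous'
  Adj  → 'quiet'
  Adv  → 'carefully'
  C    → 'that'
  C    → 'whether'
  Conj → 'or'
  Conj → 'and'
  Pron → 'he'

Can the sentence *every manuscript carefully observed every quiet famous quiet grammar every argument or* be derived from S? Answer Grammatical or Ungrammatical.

For S → NP VP, the only prefix that parses as NP is 'every manuscript', but the remainder 'carefully observed every quiet famous quiet grammar every argument or' is not a VP under these rules. The alternative S rule S → S Conj S likewise has no satisfying split.

Ungrammatical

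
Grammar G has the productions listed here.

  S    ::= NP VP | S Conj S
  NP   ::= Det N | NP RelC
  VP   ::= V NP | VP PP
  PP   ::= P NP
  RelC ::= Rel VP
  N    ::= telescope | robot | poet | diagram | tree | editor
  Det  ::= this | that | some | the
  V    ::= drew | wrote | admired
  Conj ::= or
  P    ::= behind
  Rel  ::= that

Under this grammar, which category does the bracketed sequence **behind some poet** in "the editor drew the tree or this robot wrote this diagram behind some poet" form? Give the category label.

PP

[S [S [NP [Det the] [N editor]] [VP [V drew] [NP [Det the] [N tree]]]] [Conj or] [S [NP [Det this] [N robot]] [VP [VP [V wrote] [NP [Det this] [N diagram]]] [PP [P behind] [NP [Det some] [N poet]]]]]]
The span 'behind some poet' is the PP node built by PP → P NP.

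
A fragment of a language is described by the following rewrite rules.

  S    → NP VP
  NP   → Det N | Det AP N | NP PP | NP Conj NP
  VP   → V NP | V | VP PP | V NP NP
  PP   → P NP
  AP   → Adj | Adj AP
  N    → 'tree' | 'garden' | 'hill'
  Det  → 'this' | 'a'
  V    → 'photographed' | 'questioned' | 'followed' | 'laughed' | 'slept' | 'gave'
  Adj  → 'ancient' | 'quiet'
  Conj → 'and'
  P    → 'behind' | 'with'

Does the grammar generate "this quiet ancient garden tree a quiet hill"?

An N word can never sit immediately before an N word in any string this grammar generates, so the substring 'garden tree' rules out a derivation.

Ungrammatical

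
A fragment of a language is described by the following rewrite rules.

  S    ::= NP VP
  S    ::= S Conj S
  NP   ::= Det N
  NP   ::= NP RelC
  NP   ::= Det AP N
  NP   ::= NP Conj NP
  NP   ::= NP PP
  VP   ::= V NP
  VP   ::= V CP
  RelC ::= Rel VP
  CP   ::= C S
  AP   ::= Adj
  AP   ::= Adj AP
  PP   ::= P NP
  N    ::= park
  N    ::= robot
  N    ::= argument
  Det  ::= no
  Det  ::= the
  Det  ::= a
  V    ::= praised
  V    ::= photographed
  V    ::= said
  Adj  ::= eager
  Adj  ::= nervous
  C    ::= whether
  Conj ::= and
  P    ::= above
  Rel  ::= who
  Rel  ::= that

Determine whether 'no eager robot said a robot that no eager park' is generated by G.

A Rel word can never sit immediately before a Det word in any string this grammar generates, so the substring 'that no' rules out a derivation.

Ungrammatical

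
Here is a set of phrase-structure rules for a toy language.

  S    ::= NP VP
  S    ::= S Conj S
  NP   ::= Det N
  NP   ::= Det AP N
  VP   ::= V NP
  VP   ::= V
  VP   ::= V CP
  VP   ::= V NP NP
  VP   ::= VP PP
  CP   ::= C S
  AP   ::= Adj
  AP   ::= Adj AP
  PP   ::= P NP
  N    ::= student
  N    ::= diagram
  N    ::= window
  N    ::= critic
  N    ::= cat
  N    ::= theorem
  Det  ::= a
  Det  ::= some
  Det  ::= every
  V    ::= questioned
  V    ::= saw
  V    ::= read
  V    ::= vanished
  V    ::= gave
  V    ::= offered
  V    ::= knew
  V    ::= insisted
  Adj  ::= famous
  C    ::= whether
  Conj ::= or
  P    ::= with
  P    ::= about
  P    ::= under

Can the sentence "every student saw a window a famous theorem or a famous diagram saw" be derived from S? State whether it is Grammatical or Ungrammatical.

Grammatical

S
  S
    NP
      Det: every
      N: student
    VP
      V: saw
      NP
        Det: a
        N: window
      NP
        Det: a
        AP
          Adj: famous
        N: theorem
  Conj: or
  S
    NP
      Det: a
      AP
        Adj: famous
      N: diagram
    VP
      V: saw
Each bracket corresponds to one application of a listed rule, so the string is derivable from S.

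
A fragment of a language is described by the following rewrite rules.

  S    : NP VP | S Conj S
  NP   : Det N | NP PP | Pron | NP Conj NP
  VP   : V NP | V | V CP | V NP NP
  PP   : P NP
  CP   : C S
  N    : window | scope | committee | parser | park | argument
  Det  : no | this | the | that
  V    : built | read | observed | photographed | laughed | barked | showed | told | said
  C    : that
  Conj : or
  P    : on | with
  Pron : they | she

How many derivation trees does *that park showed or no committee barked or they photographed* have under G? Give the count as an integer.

The two bracketings:
[S [S [NP [Det that] [N park]] [VP [V showed]]] [Conj or] [S [S [NP [Det no] [N committee]] [VP [V barked]]] [Conj or] [S [NP [Pron they]] [VP [V photographed]]]]]
[S [S [S [NP [Det that] [N park]] [VP [V showed]]] [Conj or] [S [NP [Det no] [N committee]] [VP [V barked]]]] [Conj or] [S [NP [Pron they]] [VP [V photographed]]]]
The trees differ in how a recursive rule is bracketed over the same span.

2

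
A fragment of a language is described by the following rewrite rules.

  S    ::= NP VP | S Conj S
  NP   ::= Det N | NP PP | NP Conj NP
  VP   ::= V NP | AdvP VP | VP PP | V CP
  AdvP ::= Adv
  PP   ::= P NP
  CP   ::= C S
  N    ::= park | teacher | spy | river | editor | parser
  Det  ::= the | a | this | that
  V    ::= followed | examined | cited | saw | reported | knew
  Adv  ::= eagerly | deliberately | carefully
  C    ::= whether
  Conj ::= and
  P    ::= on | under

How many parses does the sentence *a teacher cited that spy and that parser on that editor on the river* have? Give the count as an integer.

Two of the 9 distinct bracketings:
[S [NP [Det a] [N teacher]] [VP [V cited] [NP [NP [NP [Det that] [N spy]] [Conj and] [NP [Det that] [N parser]]] [PP [P on] [NP [NP [Det that] [N editor]] [PP [P on] [NP [Det the] [N river]]]]]]]]
[S [NP [Det a] [N teacher]] [VP [V cited] [NP [NP [NP [NP [Det that] [N spy]] [Conj and] [NP [Det that] [N parser]]] [PP [P on] [NP [Det that] [N editor]]]] [PP [P on] [NP [Det the] [N river]]]]]]
The trees differ in how a recursive rule is bracketed over the same span.

9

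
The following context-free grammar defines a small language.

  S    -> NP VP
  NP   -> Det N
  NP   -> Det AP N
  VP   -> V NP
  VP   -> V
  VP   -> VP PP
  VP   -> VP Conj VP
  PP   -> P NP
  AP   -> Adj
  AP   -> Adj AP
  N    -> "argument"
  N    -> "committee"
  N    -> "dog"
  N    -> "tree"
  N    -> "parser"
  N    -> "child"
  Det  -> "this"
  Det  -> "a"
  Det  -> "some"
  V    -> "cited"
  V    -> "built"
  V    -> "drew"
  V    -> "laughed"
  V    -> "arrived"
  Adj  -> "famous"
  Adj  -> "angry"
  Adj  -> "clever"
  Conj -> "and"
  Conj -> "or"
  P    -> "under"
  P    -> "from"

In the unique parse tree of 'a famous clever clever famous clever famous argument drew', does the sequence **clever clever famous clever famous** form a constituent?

Yes

[S [NP [Det a] [AP [Adj famous] [AP [Adj clever] [AP [Adj clever] [AP [Adj famous] [AP [Adj clever] [AP [Adj famous]]]]]]] [N argument]] [VP [V drew]]]
The words 'clever clever famous clever famous' are exhaustively dominated by a single AP node (built by AP → Adj AP), so they form a constituent.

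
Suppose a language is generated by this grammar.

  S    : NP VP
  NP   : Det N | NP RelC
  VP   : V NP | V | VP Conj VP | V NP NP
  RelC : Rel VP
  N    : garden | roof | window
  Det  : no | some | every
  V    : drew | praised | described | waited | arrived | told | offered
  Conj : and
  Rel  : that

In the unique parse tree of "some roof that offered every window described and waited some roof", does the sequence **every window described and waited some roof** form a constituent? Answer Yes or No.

[S [NP [NP [Det some] [N roof]] [RelC [Rel that] [VP [V offered] [NP [Det every] [N window]]]]] [VP [VP [V described]] [Conj and] [VP [V waited] [NP [Det some] [N roof]]]]]
The smallest constituent containing 'every window described and waited some roof' is the S spanning 'some roof that offered every window described and waited some roof'; no single node in the tree dominates exactly the given words.

No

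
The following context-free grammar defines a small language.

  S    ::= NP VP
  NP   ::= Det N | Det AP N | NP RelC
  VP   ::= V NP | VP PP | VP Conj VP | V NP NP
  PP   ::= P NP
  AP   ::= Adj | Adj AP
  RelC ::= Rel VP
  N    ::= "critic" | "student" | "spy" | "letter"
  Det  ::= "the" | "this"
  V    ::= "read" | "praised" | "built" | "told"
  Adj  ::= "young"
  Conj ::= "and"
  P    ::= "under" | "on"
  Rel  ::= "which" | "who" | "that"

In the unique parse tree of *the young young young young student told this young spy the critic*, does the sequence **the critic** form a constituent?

Yes

[S [NP [Det the] [AP [Adj young] [AP [Adj young] [AP [Adj young] [AP [Adj young]]]]] [N student]] [VP [V told] [NP [Det this] [AP [Adj young]] [N spy]] [NP [Det the] [N critic]]]]
The words 'the critic' are exhaustively dominated by a single NP node (built by NP → Det N), so they form a constituent.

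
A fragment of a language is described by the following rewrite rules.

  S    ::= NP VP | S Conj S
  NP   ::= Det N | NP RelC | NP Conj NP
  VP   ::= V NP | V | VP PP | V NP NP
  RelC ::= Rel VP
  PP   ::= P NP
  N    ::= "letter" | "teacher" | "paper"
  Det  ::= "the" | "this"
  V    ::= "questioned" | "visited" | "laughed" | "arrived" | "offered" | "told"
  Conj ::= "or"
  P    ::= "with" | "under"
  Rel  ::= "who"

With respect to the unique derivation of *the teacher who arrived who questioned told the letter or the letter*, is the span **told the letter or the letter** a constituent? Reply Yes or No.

[S [NP [NP [NP [Det the] [N teacher]] [RelC [Rel who] [VP [V arrived]]]] [RelC [Rel who] [VP [V questioned]]]] [VP [V told] [NP [NP [Det the] [N letter]] [Conj or] [NP [Det the] [N letter]]]]]
The words 'told the letter or the letter' are exhaustively dominated by a single VP node (built by VP → V NP), so they form a constituent.

Yes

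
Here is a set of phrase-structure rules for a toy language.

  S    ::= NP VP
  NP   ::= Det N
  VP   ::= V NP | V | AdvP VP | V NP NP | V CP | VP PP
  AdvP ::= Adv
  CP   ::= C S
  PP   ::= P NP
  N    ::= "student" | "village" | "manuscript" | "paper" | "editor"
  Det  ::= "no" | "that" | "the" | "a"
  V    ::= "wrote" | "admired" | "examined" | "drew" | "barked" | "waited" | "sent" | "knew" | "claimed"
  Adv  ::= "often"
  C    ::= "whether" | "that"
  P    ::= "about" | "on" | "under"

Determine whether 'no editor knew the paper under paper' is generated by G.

Ungrammatical

A P word can never sit immediately before an N word in any string this grammar generates, so the substring 'under paper' rules out a derivation.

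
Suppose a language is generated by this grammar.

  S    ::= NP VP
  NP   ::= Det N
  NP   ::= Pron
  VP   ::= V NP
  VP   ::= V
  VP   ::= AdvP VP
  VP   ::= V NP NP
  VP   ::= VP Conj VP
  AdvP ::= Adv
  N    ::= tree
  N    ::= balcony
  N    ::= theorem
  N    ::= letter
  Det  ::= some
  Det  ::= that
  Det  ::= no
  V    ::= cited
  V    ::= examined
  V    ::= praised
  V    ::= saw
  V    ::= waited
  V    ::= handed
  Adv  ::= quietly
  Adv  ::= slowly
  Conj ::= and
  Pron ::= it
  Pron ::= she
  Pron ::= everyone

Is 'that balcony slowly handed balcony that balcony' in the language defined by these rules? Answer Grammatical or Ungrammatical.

A V word can never sit immediately before an N word in any string this grammar generates, so the substring 'handed balcony' rules out a derivation.

Ungrammatical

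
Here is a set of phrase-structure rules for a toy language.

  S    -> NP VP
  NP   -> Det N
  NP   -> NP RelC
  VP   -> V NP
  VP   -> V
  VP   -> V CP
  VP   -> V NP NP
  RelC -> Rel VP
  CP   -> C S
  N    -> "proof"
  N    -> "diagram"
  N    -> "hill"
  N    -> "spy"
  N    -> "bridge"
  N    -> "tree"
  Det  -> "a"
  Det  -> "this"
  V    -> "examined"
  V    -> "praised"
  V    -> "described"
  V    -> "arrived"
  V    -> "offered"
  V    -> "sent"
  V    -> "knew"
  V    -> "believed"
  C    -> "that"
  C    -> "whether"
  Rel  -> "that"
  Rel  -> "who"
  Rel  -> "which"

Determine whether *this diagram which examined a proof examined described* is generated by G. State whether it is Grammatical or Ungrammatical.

Ungrammatical

For S → NP VP, every NP-prefix leaves a non-VP remainder: after 'this diagram' the remainder is not a VP; after 'this diagram which examined' the remainder is not a VP; after 'this diagram which examined a proof' the remainder is not a VP.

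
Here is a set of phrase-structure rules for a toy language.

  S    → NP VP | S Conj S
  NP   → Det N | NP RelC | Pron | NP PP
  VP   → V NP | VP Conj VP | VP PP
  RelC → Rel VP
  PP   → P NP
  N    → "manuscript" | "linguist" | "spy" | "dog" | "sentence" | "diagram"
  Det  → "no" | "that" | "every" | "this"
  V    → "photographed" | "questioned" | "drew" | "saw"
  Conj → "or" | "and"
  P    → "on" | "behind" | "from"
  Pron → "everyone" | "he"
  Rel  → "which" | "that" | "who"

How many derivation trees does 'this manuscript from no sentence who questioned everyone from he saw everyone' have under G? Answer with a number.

7

Two of the 7 distinct bracketings:
[S [NP [NP [NP [Det this] [N manuscript]] [PP [P from] [NP [Det no] [N sentence]]]] [RelC [Rel who] [VP [V questioned] [NP [NP [Pron everyone]] [PP [P from] [NP [Pron he]]]]]]] [VP [V saw] [NP [Pron everyone]]]]
[S [NP [NP [NP [Det this] [N manuscript]] [PP [P from] [NP [Det no] [N sentence]]]] [RelC [Rel who] [VP [VP [V questioned] [NP [Pron everyone]]] [PP [P from] [NP [Pron he]]]]]] [VP [V saw] [NP [Pron everyone]]]]
The difference turns on whether VP → VP PP is used at the relevant span, versus an alternative expansion of VP.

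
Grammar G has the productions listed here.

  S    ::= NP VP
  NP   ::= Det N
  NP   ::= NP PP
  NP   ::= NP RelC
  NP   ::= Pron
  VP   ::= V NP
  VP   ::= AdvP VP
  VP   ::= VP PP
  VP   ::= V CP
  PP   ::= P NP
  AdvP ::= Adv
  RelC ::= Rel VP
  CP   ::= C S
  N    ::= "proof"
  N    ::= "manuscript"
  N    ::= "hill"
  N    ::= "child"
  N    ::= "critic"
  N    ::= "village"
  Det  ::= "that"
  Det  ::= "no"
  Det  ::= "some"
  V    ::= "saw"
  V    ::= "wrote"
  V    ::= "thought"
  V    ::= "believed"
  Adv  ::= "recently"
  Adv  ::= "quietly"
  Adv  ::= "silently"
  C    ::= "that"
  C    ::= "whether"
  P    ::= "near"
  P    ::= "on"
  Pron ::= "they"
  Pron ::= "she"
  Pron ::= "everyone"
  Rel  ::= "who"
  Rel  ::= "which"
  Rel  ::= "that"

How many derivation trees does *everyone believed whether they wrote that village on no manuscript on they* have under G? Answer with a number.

Two of the 9 distinct bracketings:
[S [NP [Pron everyone]] [VP [VP [V believed] [CP [C whether] [S [NP [Pron they]] [VP [V wrote] [NP [Det that] [N village]]]]]] [PP [P on] [NP [NP [Det no] [N manuscript]] [PP [P on] [NP [Pron they]]]]]]]
[S [NP [Pron everyone]] [VP [VP [VP [V believed] [CP [C whether] [S [NP [Pron they]] [VP [V wrote] [NP [Det that] [N village]]]]]] [PP [P on] [NP [Det no] [N manuscript]]]] [PP [P on] [NP [Pron they]]]]]
The difference turns on whether NP → NP PP is used at the relevant span, versus an alternative expansion of NP.

9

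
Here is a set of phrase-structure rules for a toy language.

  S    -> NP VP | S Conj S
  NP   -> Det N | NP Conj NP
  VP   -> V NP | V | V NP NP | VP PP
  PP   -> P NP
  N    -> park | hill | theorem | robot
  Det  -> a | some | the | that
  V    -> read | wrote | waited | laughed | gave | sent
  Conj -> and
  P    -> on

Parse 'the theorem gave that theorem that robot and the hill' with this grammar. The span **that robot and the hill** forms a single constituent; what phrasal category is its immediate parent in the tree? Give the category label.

[S [NP [Det the] [N theorem]] [VP [V gave] [NP [Det that] [N theorem]] [NP [NP [Det that] [N robot]] [Conj and] [NP [Det the] [N hill]]]]]
The span 'that robot and the hill' is the NP node built by NP → NP Conj NP.
Its mother is the VP built by VP → V NP NP.

VP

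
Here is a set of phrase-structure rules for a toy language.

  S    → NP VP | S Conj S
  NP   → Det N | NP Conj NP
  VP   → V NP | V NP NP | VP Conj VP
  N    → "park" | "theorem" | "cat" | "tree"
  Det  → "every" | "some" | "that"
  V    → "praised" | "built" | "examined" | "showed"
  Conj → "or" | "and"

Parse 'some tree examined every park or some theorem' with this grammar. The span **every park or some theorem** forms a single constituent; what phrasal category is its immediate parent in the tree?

VP

S
  NP
    Det: some
    N: tree
  VP
    V: examined
    NP
      NP
        Det: every
        N: park
      Conj: or
      NP
        Det: some
        N: theorem
The span 'every park or some theorem' is the NP node built by NP → NP Conj NP.
Its mother is the VP built by VP → V NP.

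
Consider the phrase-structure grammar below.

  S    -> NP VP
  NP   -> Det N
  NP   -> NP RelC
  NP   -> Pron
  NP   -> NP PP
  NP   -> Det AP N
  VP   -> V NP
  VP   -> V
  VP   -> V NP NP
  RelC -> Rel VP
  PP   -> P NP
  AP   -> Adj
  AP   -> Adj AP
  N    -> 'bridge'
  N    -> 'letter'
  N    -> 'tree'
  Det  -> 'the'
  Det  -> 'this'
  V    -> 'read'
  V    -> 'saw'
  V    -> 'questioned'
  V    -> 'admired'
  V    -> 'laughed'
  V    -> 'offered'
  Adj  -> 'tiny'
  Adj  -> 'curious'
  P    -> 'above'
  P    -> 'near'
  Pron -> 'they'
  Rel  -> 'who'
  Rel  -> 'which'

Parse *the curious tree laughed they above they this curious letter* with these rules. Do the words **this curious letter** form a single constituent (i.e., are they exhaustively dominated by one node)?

Yes

[S [NP [Det the] [AP [Adj curious]] [N tree]] [VP [V laughed] [NP [NP [Pron they]] [PP [P above] [NP [Pron they]]]] [NP [Det this] [AP [Adj curious]] [N letter]]]]
The words 'this curious letter' are exhaustively dominated by a single NP node (built by NP → Det AP N), so they form a constituent.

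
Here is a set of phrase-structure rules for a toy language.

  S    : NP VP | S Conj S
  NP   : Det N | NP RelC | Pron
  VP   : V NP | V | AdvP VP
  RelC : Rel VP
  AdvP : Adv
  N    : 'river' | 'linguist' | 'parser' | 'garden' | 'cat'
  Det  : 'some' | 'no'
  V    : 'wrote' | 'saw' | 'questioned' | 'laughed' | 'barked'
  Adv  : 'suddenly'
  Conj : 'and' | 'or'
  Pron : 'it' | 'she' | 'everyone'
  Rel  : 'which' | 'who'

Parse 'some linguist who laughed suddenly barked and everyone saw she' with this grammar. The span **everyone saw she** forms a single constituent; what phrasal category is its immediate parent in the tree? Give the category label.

S
  S
    NP
      NP
        Det: some
        N: linguist
      RelC
        Rel: who
        VP
          V: laughed
    VP
      AdvP
        Adv: suddenly
      VP
        V: barked
  Conj: and
  S
    NP
      Pron: everyone
    VP
      V: saw
      NP
        Pron: she
The span 'everyone saw she' is the S node built by S → NP VP.
Its mother is the S built by S → S Conj S.

S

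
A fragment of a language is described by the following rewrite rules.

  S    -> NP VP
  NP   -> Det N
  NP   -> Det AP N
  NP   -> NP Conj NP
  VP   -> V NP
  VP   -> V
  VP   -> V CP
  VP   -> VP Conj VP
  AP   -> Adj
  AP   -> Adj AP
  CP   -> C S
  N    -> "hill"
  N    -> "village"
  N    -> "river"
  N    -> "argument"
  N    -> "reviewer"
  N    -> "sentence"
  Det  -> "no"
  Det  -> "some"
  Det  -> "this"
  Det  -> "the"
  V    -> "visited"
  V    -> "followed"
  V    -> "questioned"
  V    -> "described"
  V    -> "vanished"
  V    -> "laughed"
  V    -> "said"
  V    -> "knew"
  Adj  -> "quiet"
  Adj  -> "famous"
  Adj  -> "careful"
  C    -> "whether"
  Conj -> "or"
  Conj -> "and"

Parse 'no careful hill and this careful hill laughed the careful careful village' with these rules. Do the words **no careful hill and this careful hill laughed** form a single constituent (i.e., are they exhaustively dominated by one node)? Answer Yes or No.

No

[S [NP [NP [Det no] [AP [Adj careful]] [N hill]] [Conj and] [NP [Det this] [AP [Adj careful]] [N hill]]] [VP [V laughed] [NP [Det the] [AP [Adj careful] [AP [Adj careful]]] [N village]]]]
The smallest constituent containing 'no careful hill and this careful hill laughed' is the S spanning 'no careful hill and this careful hill laughed the careful careful village'; no single node in the tree dominates exactly the given words.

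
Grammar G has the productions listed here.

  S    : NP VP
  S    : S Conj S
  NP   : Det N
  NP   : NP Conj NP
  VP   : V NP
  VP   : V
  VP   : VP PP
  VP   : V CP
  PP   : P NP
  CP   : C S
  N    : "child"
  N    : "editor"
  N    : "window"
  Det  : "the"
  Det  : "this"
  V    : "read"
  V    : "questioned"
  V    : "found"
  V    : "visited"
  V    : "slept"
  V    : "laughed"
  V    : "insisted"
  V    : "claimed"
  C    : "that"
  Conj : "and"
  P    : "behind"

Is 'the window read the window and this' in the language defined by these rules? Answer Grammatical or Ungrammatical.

Ungrammatical

For S → NP VP, the only prefix that parses as NP is 'the window', but the remainder 'read the window and this' is not a VP under these rules. The alternative S rule S → S Conj S likewise has no satisfying split.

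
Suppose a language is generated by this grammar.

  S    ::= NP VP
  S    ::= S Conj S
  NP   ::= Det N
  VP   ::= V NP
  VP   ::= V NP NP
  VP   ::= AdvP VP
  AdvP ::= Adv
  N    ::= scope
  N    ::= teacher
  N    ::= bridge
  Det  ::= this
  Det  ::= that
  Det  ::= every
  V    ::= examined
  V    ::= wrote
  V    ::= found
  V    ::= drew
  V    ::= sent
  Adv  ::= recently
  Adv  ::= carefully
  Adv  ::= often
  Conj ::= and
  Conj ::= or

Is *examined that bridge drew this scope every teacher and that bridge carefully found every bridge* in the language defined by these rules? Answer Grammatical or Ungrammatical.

Ungrammatical

For S → NP VP, no prefix of the string parses as an NP. The alternative S rule S → S Conj S likewise has no satisfying split.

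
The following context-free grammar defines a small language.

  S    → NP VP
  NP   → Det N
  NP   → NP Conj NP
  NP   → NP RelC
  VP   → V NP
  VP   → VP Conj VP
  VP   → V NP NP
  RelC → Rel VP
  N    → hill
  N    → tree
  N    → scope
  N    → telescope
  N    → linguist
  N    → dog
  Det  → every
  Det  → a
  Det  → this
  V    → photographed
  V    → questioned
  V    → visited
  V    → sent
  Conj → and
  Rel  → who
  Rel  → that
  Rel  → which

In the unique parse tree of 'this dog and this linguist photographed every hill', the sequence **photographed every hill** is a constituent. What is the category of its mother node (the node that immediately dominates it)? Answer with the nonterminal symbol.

S

S
  NP
    NP
      Det: this
      N: dog
    Conj: and
    NP
      Det: this
      N: linguist
  VP
    V: photographed
    NP
      Det: every
      N: hill
The span 'photographed every hill' is the VP node built by VP → V NP.
Its mother is the S built by S → NP VP.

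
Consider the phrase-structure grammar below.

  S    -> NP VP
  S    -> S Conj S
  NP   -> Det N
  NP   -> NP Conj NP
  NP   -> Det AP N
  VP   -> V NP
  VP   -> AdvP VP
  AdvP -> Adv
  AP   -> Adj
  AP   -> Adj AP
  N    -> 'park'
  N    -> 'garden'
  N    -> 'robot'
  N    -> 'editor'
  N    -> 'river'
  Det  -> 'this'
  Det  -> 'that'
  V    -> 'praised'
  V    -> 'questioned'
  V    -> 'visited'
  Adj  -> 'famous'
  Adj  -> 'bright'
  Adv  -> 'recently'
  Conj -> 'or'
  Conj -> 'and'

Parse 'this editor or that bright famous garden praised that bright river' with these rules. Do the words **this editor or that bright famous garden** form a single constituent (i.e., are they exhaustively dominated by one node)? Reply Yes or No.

Yes

[S [NP [NP [Det this] [N editor]] [Conj or] [NP [Det that] [AP [Adj bright] [AP [Adj famous]]] [N garden]]] [VP [V praised] [NP [Det that] [AP [Adj bright]] [N river]]]]
The words 'this editor or that bright famous garden' are exhaustively dominated by a single NP node (built by NP → NP Conj NP), so they form a constituent.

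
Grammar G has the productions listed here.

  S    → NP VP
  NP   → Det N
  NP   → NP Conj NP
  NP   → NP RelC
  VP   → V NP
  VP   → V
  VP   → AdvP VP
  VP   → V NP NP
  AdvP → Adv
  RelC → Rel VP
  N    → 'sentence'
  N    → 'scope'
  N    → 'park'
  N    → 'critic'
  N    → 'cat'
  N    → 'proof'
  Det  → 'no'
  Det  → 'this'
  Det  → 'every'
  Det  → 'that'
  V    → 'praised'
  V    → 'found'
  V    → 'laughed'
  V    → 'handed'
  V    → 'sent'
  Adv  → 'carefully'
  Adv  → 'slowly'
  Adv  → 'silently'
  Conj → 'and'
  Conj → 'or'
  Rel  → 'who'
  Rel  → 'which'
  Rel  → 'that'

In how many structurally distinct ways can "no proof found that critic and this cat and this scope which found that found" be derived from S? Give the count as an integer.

Two of the 9 distinct bracketings:
[S [NP [Det no] [N proof]] [VP [V found] [NP [NP [Det that] [N critic]] [Conj and] [NP [NP [Det this] [N cat]] [Conj and] [NP [NP [NP [Det this] [N scope]] [RelC [Rel which] [VP [V found]]]] [RelC [Rel that] [VP [V found]]]]]]]]
[S [NP [Det no] [N proof]] [VP [V found] [NP [NP [Det that] [N critic]] [Conj and] [NP [NP [NP [Det this] [N cat]] [Conj and] [NP [NP [Det this] [N scope]] [RelC [Rel which] [VP [V found]]]]] [RelC [Rel that] [VP [V found]]]]]]]
The trees differ in how a recursive rule is bracketed over the same span.

9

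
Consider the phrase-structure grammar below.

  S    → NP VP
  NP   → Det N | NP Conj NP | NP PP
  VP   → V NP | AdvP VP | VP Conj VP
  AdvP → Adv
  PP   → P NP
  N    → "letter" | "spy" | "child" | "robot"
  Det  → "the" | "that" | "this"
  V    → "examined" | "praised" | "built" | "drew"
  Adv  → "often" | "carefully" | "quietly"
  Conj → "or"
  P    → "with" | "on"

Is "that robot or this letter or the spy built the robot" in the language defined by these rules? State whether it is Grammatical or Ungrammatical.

S
  NP
    NP
      Det: that
      N: robot
    Conj: or
    NP
      NP
        Det: this
        N: letter
      Conj: or
      NP
        Det: the
        N: spy
  VP
    V: built
    NP
      Det: the
      N: robot
The bracketing above is licensed at every node by one of the given productions, with S at the root.

Grammatical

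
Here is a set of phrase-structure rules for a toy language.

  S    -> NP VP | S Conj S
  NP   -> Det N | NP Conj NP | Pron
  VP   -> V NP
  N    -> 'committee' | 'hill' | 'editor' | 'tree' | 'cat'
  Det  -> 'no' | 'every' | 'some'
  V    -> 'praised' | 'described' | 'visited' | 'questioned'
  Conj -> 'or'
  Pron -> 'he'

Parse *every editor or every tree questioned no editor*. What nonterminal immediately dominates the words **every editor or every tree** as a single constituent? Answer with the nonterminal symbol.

[S [NP [NP [Det every] [N editor]] [Conj or] [NP [Det every] [N tree]]] [VP [V questioned] [NP [Det no] [N editor]]]]
The span 'every editor or every tree' is the NP node built by NP → NP Conj NP.

NP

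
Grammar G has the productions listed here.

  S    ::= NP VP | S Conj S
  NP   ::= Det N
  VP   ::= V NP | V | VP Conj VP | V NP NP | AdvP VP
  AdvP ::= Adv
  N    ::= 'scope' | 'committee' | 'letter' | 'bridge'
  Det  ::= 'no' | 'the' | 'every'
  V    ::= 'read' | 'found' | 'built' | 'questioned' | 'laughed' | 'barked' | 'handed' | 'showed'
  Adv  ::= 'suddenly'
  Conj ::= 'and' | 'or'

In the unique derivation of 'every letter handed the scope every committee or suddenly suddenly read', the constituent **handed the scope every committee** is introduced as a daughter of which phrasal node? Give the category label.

S
  NP
    Det: every
    N: letter
  VP
    VP
      V: handed
      NP
        Det: the
        N: scope
      NP
        Det: every
        N: committee
    Conj: or
    VP
      AdvP
        Adv: suddenly
      VP
        AdvP
          Adv: suddenly
        VP
          V: read
The span 'handed the scope every committee' is the VP node built by VP → V NP NP.
Its mother is the VP built by VP → VP Conj VP.

VP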